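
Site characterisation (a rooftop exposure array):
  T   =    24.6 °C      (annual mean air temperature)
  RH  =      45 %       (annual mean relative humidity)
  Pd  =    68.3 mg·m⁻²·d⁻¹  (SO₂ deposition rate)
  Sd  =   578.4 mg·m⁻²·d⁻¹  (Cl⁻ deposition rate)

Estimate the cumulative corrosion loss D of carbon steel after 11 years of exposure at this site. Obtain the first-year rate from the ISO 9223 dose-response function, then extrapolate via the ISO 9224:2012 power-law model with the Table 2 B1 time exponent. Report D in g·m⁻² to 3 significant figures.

D(11) = 2.20e+03 g·m⁻²

carbon steel: T>10 °C ⇒ hinge -0.054·(24.6−10) = -0.7884
  sulphur-dioxide contribution → 17.8 μm/a
  chloride contribution → 62.15 μm/a
  total first-year rate 79.95 μm/a
Power-law: D(11) = r_corr · 11^0.523
  D(11) = 79.95 × 11^0.523 = 79.95 × 3.505 = 280.2 μm
  Mass loss = 280.2 μm × 7.85 g/cm³ = 2200 g·m⁻²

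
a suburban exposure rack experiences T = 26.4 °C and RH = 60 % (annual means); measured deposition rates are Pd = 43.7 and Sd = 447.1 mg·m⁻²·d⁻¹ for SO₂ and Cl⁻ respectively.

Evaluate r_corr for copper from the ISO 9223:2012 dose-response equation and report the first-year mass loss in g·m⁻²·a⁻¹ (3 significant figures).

r_corr = 16.3 g·m⁻²·a⁻¹

copper: T>10 °C ⇒ hinge -0.080·(26.4−10) = -1.3120
  Pd branch = 0.0053·Pd^0.26·e^(0.059·RH+f) = 0.1313 μm/a
  Cl⁻ term: 0.01025·447.1^0.27·exp(0.036·60+0.049·26.4) = 1.683
  sum: 0.1313 + 1.683 → r_corr = 1.815 μm/a
Convert to mass loss: 1.815 μm/a × 8.96 g/cm³ = 16.26 g·m⁻²·a⁻¹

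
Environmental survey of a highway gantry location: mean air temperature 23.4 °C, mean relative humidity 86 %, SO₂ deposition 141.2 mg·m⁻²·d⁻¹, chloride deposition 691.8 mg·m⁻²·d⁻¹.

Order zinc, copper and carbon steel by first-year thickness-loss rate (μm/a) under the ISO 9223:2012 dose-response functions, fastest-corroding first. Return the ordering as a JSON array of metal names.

["carbon steel", "zinc", "copper"]

zinc: temperature factor f = -0.071·(13.4) = -0.9514
  sulphur-dioxide contribution → 2.298 μm/a
  chloride contribution → 10.58 μm/a
  ⇒ r_corr(zinc) = 12.88 μm/a
copper: T>10 °C ⇒ hinge -0.080·(23.4−10) = -1.0720
  sulphur-dioxide contribution → 1.05 μm/a
  chloride contribution → 4.169 μm/a
  ⇒ r_corr(copper) = 5.219 μm/a
carbon steel: temperature factor f = -0.054·(13.4) = -0.7236
  sulphur-dioxide contribution → 62.9 μm/a
  chloride contribution → 256.1 μm/a
  ⇒ r_corr(carbon steel) = 319 μm/a
Ordering by μm/a: carbon steel (319) > zinc (12.9) > copper (5.22)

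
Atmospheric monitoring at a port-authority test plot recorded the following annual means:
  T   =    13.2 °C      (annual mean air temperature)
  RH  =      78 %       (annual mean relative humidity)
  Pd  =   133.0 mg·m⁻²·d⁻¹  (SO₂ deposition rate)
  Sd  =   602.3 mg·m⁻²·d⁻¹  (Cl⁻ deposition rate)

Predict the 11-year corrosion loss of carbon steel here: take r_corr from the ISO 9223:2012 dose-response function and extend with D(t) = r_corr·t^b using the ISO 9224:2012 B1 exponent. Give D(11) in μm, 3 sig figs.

D(11) = 736 μm

carbon steel: temperature factor f = -0.054·(3.2) = -0.1728
  Pd branch = 1.77·Pd^0.52·e^(0.02·RH+f) = 90.12 μm/a
  Sd branch = 0.102·Sd^0.62·e^(0.033·RH+0.04·T) = 120 μm/a
  sum: 90.12 + 120 → r_corr = 210.1 μm/a
Long-term exponent b (ISO 9224 Table 2, B1) = 0.523
  D(11) = 210.1 × 11^0.523 = 210.1 × 3.505 = 736.5 μm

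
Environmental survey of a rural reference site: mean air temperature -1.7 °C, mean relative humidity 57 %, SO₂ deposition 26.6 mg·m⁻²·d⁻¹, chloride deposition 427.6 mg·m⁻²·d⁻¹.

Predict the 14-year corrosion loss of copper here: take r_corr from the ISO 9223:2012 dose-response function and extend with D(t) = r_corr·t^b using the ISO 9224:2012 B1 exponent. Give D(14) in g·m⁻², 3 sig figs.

D(14) = 23.9 g·m⁻²

copper: temperature factor f = +0.126·(-11.7) = -1.4742
  SO₂ term: 0.0053·26.6^0.26·exp(0.059·57-1.4742) = 0.08223
  Cl⁻ term: 0.01025·427.6^0.27·exp(0.036·57+0.049·-1.7) = 0.3768
  sum: 0.08223 + 0.3768 → r_corr = 0.459 μm/a
Long-term exponent b (ISO 9224 Table 2, B1) = 0.667
  D(14) = 0.459 × 14^0.667 = 0.459 × 5.814 = 2.669 μm
  Mass loss = 2.669 μm × 8.96 g/cm³ = 23.91 g·m⁻²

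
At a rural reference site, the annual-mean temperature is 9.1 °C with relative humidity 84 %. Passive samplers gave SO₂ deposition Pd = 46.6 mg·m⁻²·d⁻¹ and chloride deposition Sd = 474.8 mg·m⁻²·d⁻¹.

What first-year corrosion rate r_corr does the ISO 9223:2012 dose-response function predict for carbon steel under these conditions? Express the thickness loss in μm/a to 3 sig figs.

r_corr = 168 μm/a

carbon steel: temperature factor f = +0.150·(-0.9) = -0.1350
  SO₂ term: 1.77·46.6^0.52·exp(0.02·84-0.1350) = 61.17
  Cl⁻ term: 0.102·474.8^0.62·exp(0.033·84+0.04·9.1) = 107.1
  r_corr = 61.17 + 107.1 = 168.3 μm/a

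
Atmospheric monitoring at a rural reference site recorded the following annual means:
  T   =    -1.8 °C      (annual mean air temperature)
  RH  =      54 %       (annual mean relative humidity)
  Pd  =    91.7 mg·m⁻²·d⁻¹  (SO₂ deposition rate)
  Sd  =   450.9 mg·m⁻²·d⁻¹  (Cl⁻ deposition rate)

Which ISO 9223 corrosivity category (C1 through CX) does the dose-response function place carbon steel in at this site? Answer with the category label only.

carbon steel: f(T) = +0.150·(T−10) [T≤10 °C] = -1.7700
  SO₂ term: 1.77·91.7^0.52·exp(0.02·54-1.7700) = 9.306
  Cl⁻ term: 0.102·450.9^0.62·exp(0.033·54+0.04·-1.8) = 24.93
  sum: 9.306 + 24.93 → r_corr = 34.24 μm/a
Category bounds: 25…50 μm/a bracket r_corr ⇒ C3

C3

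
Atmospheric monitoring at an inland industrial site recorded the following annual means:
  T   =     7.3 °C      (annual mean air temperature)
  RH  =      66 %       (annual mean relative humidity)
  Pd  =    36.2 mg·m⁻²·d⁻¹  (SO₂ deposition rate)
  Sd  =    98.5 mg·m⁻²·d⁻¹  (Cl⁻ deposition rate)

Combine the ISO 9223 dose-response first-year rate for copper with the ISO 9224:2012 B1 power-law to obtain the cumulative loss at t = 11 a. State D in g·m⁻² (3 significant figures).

D(11) = 45.0 g·m⁻²

copper: temperature factor f = +0.126·(-2.7) = -0.3402
  sulphur-dioxide contribution → 0.4709 μm/a
  chloride contribution → 0.5447 μm/a
  ⇒ r_corr(copper) = 1.016 μm/a
Long-term exponent b (ISO 9224 Table 2, B1) = 0.667
  D(11) = 1.016 × 11^0.667 = 1.016 × 4.95 = 5.027 μm
  Mass loss = 5.027 μm × 8.96 g/cm³ = 45.05 g·m⁻²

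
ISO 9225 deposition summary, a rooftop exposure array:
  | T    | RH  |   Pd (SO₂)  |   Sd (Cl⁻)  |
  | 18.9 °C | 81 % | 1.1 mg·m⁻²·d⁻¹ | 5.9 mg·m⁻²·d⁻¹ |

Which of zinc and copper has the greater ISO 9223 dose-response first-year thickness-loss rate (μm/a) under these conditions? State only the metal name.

zinc: f(T) = -0.071·(T−10) [T>10 °C] = -0.6319
  sulphur-dioxide contribution → 0.2969 μm/a
  chloride contribution → 0.4587 μm/a
  ⇒ r_corr(zinc) = 0.7556 μm/a
copper: temperature factor f = -0.080·(8.9) = -0.7120
  sulphur-dioxide contribution → 0.3172 μm/a
  chloride contribution → 0.7717 μm/a
  ⇒ r_corr(copper) = 1.089 μm/a
Ordering by μm/a: copper (1.09) > zinc (0.756)

copper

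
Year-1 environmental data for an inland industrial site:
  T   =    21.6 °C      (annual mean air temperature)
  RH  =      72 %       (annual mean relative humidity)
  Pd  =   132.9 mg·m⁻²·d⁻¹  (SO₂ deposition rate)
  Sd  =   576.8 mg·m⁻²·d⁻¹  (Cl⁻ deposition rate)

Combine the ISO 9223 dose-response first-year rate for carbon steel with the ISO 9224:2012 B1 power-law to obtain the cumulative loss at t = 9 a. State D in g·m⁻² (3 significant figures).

D(9) = 4.58e+03 g·m⁻²

carbon steel: temperature factor f = -0.054·(11.6) = -0.6264
  sulphur-dioxide contribution → 50.76 μm/a
  chloride contribution → 134.1 μm/a
  total first-year rate 184.9 μm/a
ISO 9224: D(t) = r_corr · t^b with b = 0.523 (carbon steel, B1)
  D(9) = 184.9 × 9^0.523 = 184.9 × 3.156 = 583.5 μm
  Mass loss = 583.5 μm × 7.85 g/cm³ = 4580 g·m⁻²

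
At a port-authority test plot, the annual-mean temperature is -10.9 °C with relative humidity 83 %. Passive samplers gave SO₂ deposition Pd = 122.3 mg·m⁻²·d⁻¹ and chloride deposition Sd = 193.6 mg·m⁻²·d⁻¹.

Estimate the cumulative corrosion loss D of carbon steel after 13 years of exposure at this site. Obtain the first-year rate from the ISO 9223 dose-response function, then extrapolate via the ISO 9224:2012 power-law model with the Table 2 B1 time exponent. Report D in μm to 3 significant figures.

D(13) = 121 μm

carbon steel: temperature factor f = +0.150·(-20.9) = -3.1350
  sulphur-dioxide contribution → 4.93 μm/a
  chloride contribution → 26.71 μm/a
  ⇒ r_corr(carbon steel) = 31.64 μm/a
Power-law: D(13) = r_corr · 13^0.523
  D(13) = 31.64 × 13^0.523 = 31.64 × 3.825 = 121 μm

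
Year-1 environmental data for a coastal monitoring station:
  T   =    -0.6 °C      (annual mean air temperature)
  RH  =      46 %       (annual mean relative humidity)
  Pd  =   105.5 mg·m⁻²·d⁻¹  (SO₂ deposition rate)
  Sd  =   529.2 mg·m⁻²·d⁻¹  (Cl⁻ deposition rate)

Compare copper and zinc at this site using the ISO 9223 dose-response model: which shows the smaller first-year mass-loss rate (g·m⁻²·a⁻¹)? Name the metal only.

copper: T≤10 °C ⇒ hinge +0.126·(-0.6−10) = -1.3356
  Pd branch = 0.0053·Pd^0.26·e^(0.059·RH+f) = 0.07062 μm/a
  Sd branch = 0.01025·Sd^0.27·e^(0.036·RH+0.049·T) = 0.2835 μm/a
  r_corr = 0.07062 + 0.2835 = 0.3541 μm/a
  mass loss = 0.3541 μm/a × 8.96 g/cm³ = 3.173 g·m⁻²·a⁻¹
zinc: f(T) = +0.038·(T−10) [T≤10 °C] = -0.4028
  Pd branch = 0.0129·Pd^0.44·e^(0.046·RH+f) = 0.5557 μm/a
  Cl⁻ term: 0.0175·529.2^0.57·exp(0.008·46+0.085·-0.6) = 0.8574
  sum: 0.5557 + 0.8574 → r_corr = 1.413 μm/a
  mass loss = 1.413 μm/a × 7.14 g/cm³ = 10.09 g·m⁻²·a⁻¹
Ordering by g·m⁻²·a⁻¹: zinc (10.1) > copper (3.17)

copper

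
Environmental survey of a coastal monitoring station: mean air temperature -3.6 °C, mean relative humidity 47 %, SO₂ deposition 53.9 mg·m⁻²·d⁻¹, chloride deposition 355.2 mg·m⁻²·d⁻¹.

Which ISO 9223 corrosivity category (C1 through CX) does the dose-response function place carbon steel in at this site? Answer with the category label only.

C2

carbon steel: temperature factor f = +0.150·(-13.6) = -2.0400
  SO₂ term: 1.77·53.9^0.52·exp(0.02·47-2.0400) = 4.685
  Sd branch = 0.102·Sd^0.62·e^(0.033·RH+0.04·T) = 15.88 μm/a
  r_corr = 4.685 + 15.88 = 20.57 μm/a
20.6 μm/a falls in (1.3, 25] for carbon steel → category C2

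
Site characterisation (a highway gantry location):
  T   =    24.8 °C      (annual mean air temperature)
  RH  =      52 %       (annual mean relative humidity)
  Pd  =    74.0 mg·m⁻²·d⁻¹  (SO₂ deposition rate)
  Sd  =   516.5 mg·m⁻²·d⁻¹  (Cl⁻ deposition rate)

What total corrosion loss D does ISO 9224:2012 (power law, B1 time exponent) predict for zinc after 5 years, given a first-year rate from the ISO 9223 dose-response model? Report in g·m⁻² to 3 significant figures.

D(5) = 212 g·m⁻²

zinc: T>10 °C ⇒ hinge -0.071·(24.8−10) = -1.0508
  SO₂ term: 0.0129·74.0^0.44·exp(0.046·52-1.0508) = 0.3277
  Sd branch = 0.0175·Sd^0.57·e^(0.008·RH+0.085·T) = 7.685 μm/a
  r_corr = 0.3277 + 7.685 = 8.013 μm/a
Power-law: D(5) = r_corr · 5^0.813
  D(5) = 8.013 × 5^0.813 = 8.013 × 3.701 = 29.65 μm
  Mass loss = 29.65 μm × 7.14 g/cm³ = 211.7 g·m⁻²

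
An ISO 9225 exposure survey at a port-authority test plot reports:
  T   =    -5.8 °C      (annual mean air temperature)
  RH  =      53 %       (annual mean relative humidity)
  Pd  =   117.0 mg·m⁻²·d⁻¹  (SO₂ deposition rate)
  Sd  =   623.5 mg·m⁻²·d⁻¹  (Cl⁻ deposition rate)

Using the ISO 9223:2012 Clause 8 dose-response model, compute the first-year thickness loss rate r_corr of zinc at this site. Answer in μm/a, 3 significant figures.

zinc: temperature factor f = +0.038·(-15.8) = -0.6004
  Pd branch = 0.0129·Pd^0.44·e^(0.046·RH+f) = 0.6586 μm/a
  Sd branch = 0.0175·Sd^0.57·e^(0.008·RH+0.085·T) = 0.6399 μm/a
  sum: 0.6586 + 0.6399 → r_corr = 1.299 μm/a

r_corr = 1.30 μm/a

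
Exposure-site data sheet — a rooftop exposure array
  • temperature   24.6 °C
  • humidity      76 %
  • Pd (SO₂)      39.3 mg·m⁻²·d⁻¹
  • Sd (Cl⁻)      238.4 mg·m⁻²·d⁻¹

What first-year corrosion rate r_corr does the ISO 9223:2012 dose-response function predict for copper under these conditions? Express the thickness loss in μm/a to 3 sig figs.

copper: T>10 °C ⇒ hinge -0.080·(24.6−10) = -1.1680
  SO₂ term: 0.0053·39.3^0.26·exp(0.059·76-1.1680) = 0.3793
  Sd branch = 0.01025·Sd^0.27·e^(0.036·RH+0.049·T) = 2.314 μm/a
  r_corr = 0.3793 + 2.314 = 2.693 μm/a

r_corr = 2.69 μm/a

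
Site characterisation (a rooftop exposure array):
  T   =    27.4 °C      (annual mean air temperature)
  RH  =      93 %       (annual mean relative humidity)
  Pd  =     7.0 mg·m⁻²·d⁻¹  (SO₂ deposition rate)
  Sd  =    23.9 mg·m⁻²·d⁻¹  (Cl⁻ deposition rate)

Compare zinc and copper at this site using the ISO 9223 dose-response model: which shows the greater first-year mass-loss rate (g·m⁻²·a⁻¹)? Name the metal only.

copper

zinc: f(T) = -0.071·(T−10) [T>10 °C] = -1.2354
  sulphur-dioxide contribution → 0.6365 μm/a
  chloride contribution → 2.308 μm/a
  ⇒ r_corr(zinc) = 2.945 μm/a
  mass loss = 2.945 μm/a × 7.14 g/cm³ = 21.03 g·m⁻²·a⁻¹
copper: T>10 °C ⇒ hinge -0.080·(27.4−10) = -1.3920
  sulphur-dioxide contribution → 0.5278 μm/a
  chloride contribution → 2.63 μm/a
  total first-year rate 3.158 μm/a
  mass loss = 3.158 μm/a × 8.96 g/cm³ = 28.3 g·m⁻²·a⁻¹
Ordering by g·m⁻²·a⁻¹: copper (28.3) > zinc (21)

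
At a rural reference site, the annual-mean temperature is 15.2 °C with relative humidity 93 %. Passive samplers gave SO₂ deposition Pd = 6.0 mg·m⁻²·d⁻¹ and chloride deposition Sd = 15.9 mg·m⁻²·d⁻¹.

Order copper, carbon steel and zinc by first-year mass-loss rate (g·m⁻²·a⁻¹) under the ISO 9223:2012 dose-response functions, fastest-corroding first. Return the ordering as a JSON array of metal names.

copper: temperature factor f = -0.080·(5.2) = -0.4160
  SO₂ term: 0.0053·6.0^0.26·exp(0.059·93-0.4160) = 1.346
  Cl⁻ term: 0.01025·15.9^0.27·exp(0.036·93+0.049·15.2) = 1.296
  r_corr = 1.346 + 1.296 = 2.641 μm/a
  mass loss = 2.641 μm/a × 8.96 g/cm³ = 23.67 g·m⁻²·a⁻¹
carbon steel: T>10 °C ⇒ hinge -0.054·(15.2−10) = -0.2808
  Pd branch = 1.77·Pd^0.52·e^(0.02·RH+f) = 21.8 μm/a
  Cl⁻ term: 0.102·15.9^0.62·exp(0.033·93+0.04·15.2) = 22.41
  sum: 21.8 + 22.41 → r_corr = 44.21 μm/a
  mass loss = 44.21 μm/a × 7.85 g/cm³ = 347 g·m⁻²·a⁻¹
zinc: T>10 °C ⇒ hinge -0.071·(15.2−10) = -0.3692
  Pd branch = 0.0129·Pd^0.44·e^(0.046·RH+f) = 1.414 μm/a
  Cl⁻ term: 0.0175·15.9^0.57·exp(0.008·93+0.085·15.2) = 0.6487
  r_corr = 1.414 + 0.6487 = 2.063 μm/a
  mass loss = 2.063 μm/a × 7.14 g/cm³ = 14.73 g·m⁻²·a⁻¹
Ordering by g·m⁻²·a⁻¹: carbon steel (347) > copper (23.7) > zinc (14.7)

["carbon steel", "copper", "zinc"]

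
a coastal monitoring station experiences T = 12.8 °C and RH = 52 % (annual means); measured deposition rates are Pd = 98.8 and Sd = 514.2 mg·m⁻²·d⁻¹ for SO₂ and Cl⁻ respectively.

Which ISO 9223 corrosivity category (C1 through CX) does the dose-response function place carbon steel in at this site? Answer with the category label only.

carbon steel: f(T) = -0.054·(T−10) [T>10 °C] = -0.1512
  Pd branch = 1.77·Pd^0.52·e^(0.02·RH+f) = 46.91 μm/a
  Cl⁻ term: 0.102·514.2^0.62·exp(0.033·52+0.04·12.8) = 45.41
  sum: 46.91 + 45.41 → r_corr = 92.31 μm/a
Category bounds: 80…200 μm/a bracket r_corr ⇒ C5

C5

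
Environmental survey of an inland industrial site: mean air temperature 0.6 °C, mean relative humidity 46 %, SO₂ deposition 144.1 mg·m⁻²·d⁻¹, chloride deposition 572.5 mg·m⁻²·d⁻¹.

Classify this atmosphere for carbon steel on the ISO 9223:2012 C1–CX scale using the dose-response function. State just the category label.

C3

carbon steel: T≤10 °C ⇒ hinge +0.150·(0.6−10) = -1.4100
  SO₂ term: 1.77·144.1^0.52·exp(0.02·46-1.4100) = 14.38
  Cl⁻ term: 0.102·572.5^0.62·exp(0.033·46+0.04·0.6) = 24.44
  r_corr = 14.38 + 24.44 = 38.82 μm/a
Category bounds: 25…50 μm/a bracket r_corr ⇒ C3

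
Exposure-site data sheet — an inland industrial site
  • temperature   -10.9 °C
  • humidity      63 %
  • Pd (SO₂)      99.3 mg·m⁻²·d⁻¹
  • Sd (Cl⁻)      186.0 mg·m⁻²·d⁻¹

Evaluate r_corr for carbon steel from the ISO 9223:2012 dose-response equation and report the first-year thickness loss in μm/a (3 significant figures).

carbon steel: temperature factor f = +0.150·(-20.9) = -3.1350
  sulphur-dioxide contribution → 2.965 μm/a
  chloride contribution → 13.47 μm/a
  ⇒ r_corr(carbon steel) = 16.43 μm/a

r_corr = 16.4 μm/a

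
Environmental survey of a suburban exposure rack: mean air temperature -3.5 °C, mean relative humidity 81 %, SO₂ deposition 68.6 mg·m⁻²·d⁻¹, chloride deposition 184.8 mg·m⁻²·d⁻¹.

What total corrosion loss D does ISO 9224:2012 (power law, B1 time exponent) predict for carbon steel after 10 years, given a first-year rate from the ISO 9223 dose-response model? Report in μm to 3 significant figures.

carbon steel: T≤10 °C ⇒ hinge +0.150·(-3.5−10) = -2.0250
  Pd branch = 1.77·Pd^0.52·e^(0.02·RH+f) = 10.64 μm/a
  Cl⁻ term: 0.102·184.8^0.62·exp(0.033·81+0.04·-3.5) = 32.66
  r_corr = 10.64 + 32.66 = 43.3 μm/a
Long-term exponent b (ISO 9224 Table 2, B1) = 0.523
  D(10) = 43.3 × 10^0.523 = 43.3 × 3.334 = 144.4 μm

D(10) = 144 μm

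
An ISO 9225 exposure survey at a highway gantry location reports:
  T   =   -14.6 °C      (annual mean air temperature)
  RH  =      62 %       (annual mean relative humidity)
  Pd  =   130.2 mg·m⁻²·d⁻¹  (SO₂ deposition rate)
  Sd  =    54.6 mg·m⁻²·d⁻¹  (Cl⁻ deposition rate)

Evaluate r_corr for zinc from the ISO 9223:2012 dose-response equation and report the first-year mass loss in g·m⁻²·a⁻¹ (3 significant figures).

zinc: f(T) = +0.038·(T−10) [T≤10 °C] = -0.9348
  sulphur-dioxide contribution → 0.7476 μm/a
  chloride contribution → 0.08122 μm/a
  ⇒ r_corr(zinc) = 0.8288 μm/a
Convert to mass loss: 0.8288 μm/a × 7.14 g/cm³ = 5.918 g·m⁻²·a⁻¹

r_corr = 5.92 g·m⁻²·a⁻¹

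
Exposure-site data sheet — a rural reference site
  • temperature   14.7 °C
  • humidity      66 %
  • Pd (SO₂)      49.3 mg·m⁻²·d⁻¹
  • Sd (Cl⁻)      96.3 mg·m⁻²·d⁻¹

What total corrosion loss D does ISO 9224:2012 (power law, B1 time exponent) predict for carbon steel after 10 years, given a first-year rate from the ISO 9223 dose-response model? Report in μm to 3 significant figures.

carbon steel: T>10 °C ⇒ hinge -0.054·(14.7−10) = -0.2538
  Pd branch = 1.77·Pd^0.52·e^(0.02·RH+f) = 39.02 μm/a
  Sd branch = 0.102·Sd^0.62·e^(0.033·RH+0.04·T) = 27.52 μm/a
  r_corr = 39.02 + 27.52 = 66.54 μm/a
ISO 9224: D(t) = r_corr · t^b with b = 0.523 (carbon steel, B1)
  D(10) = 66.54 × 10^0.523 = 66.54 × 3.334 = 221.9 μm

D(10) = 222 μm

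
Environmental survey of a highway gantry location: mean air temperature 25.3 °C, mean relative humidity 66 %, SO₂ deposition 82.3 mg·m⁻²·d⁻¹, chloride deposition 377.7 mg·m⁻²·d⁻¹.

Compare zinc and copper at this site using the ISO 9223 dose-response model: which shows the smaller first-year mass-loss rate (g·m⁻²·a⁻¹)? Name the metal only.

copper

zinc: temperature factor f = -0.071·(15.3) = -1.0863
  sulphur-dioxide contribution → 0.6311 μm/a
  chloride contribution → 7.504 μm/a
  ⇒ r_corr(zinc) = 8.135 μm/a
  mass loss = 8.135 μm/a × 7.14 g/cm³ = 58.08 g·m⁻²·a⁻¹
copper: temperature factor f = -0.080·(15.3) = -1.2240
  sulphur-dioxide contribution → 0.2409 μm/a
  chloride contribution → 1.892 μm/a
  total first-year rate 2.133 μm/a
  mass loss = 2.133 μm/a × 8.96 g/cm³ = 19.11 g·m⁻²·a⁻¹
Ordering by g·m⁻²·a⁻¹: zinc (58.1) > copper (19.1)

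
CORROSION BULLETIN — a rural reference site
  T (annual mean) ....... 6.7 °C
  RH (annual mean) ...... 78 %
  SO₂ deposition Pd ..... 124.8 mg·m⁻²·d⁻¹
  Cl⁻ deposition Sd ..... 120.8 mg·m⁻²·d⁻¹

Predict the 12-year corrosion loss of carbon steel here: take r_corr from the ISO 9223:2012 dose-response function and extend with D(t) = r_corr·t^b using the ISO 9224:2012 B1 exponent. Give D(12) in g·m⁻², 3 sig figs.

D(12) = 2.80e+03 g·m⁻²

carbon steel: temperature factor f = +0.150·(-3.3) = -0.4950
  sulphur-dioxide contribution → 63.17 μm/a
  chloride contribution → 34.18 μm/a
  ⇒ r_corr(carbon steel) = 97.35 μm/a
Power-law: D(12) = r_corr · 12^0.523
  D(12) = 97.35 × 12^0.523 = 97.35 × 3.668 = 357.1 μm
  Mass loss = 357.1 μm × 7.85 g/cm³ = 2803 g·m⁻²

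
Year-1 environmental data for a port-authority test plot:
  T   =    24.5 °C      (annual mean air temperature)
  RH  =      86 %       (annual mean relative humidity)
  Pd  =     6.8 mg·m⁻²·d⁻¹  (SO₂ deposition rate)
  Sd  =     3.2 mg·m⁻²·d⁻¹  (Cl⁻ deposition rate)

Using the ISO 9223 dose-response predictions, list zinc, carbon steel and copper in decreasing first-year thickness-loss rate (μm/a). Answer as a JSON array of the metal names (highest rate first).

zinc: f(T) = -0.071·(T−10) [T>10 °C] = -1.0295
  Pd branch = 0.0129·Pd^0.44·e^(0.046·RH+f) = 0.5596 μm/a
  Sd branch = 0.0175·Sd^0.57·e^(0.008·RH+0.085·T) = 0.5422 μm/a
  r_corr = 0.5596 + 0.5422 = 1.102 μm/a
carbon steel: T>10 °C ⇒ hinge -0.054·(24.5−10) = -0.7830
  Pd branch = 1.77·Pd^0.52·e^(0.02·RH+f) = 12.24 μm/a
  Sd branch = 0.102·Sd^0.62·e^(0.033·RH+0.04·T) = 9.548 μm/a
  r_corr = 12.24 + 9.548 = 21.79 μm/a
copper: temperature factor f = -0.080·(14.5) = -1.1600
  Pd branch = 0.0053·Pd^0.26·e^(0.059·RH+f) = 0.4371 μm/a
  Cl⁻ term: 0.01025·3.2^0.27·exp(0.036·86+0.049·24.5) = 1.031
  r_corr = 0.4371 + 1.031 = 1.468 μm/a
Ordering by μm/a: carbon steel (21.8) > copper (1.47) > zinc (1.1)

["carbon steel", "copper", "zinc"]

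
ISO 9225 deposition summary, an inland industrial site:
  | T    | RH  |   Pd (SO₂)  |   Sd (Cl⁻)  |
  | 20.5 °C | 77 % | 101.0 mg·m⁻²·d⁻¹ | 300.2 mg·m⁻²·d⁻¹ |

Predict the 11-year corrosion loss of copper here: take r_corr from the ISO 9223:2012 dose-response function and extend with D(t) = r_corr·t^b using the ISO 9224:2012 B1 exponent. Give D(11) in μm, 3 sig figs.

copper: f(T) = -0.080·(T−10) [T>10 °C] = -0.8400
  sulphur-dioxide contribution → 0.7138 μm/a
  chloride contribution → 2.088 μm/a
  total first-year rate 2.802 μm/a
ISO 9224: D(t) = r_corr · t^b with b = 0.667 (copper, B1)
  D(11) = 2.802 × 11^0.667 = 2.802 × 4.95 = 13.87 μm

D(11) = 13.9 μm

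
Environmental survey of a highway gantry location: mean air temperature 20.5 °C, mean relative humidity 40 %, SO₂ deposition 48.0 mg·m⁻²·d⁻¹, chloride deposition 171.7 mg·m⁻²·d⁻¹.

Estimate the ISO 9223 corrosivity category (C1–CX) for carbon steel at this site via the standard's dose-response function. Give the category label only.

C3

carbon steel: T>10 °C ⇒ hinge -0.054·(20.5−10) = -0.5670
  Pd branch = 1.77·Pd^0.52·e^(0.02·RH+f) = 16.73 μm/a
  Sd branch = 0.102·Sd^0.62·e^(0.033·RH+0.04·T) = 21.06 μm/a
  sum: 16.73 + 21.06 → r_corr = 37.79 μm/a
Category bounds: 25…50 μm/a bracket r_corr ⇒ C3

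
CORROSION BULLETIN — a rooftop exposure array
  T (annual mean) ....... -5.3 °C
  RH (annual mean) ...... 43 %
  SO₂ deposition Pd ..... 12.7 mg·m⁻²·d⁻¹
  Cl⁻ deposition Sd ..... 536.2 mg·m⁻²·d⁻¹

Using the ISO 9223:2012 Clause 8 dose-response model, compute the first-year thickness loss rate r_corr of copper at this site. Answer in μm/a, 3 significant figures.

copper: f(T) = +0.126·(T−10) [T≤10 °C] = -1.9278
  SO₂ term: 0.0053·12.7^0.26·exp(0.059·43-1.9278) = 0.01887
  Sd branch = 0.01025·Sd^0.27·e^(0.036·RH+0.049·T) = 0.2028 μm/a
  r_corr = 0.01887 + 0.2028 = 0.2217 μm/a

r_corr = 0.222 μm/a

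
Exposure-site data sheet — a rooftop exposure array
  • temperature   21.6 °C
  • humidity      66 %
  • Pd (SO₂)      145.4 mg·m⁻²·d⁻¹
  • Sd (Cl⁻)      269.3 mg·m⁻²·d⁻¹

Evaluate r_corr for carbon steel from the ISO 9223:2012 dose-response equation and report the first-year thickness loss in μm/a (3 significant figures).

carbon steel: f(T) = -0.054·(T−10) [T>10 °C] = -0.6264
  SO₂ term: 1.77·145.4^0.52·exp(0.02·66-0.6264) = 47.18
  Cl⁻ term: 0.102·269.3^0.62·exp(0.033·66+0.04·21.6) = 68.62
  r_corr = 47.18 + 68.62 = 115.8 μm/a

r_corr = 116 μm/a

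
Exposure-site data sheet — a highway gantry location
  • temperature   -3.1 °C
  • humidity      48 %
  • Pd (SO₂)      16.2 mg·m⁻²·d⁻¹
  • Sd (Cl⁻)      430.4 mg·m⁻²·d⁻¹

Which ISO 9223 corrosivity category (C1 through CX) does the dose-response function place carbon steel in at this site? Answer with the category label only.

carbon steel: f(T) = +0.150·(T−10) [T≤10 °C] = -1.9650
  SO₂ term: 1.77·16.2^0.52·exp(0.02·48-1.9650) = 2.757
  Sd branch = 0.102·Sd^0.62·e^(0.033·RH+0.04·T) = 18.87 μm/a
  sum: 2.757 + 18.87 → r_corr = 21.62 μm/a
ISO 9223 Table 2 (carbon steel): 1.3 < 21.6 ≤ 25 μm/a ⇒ C2

C2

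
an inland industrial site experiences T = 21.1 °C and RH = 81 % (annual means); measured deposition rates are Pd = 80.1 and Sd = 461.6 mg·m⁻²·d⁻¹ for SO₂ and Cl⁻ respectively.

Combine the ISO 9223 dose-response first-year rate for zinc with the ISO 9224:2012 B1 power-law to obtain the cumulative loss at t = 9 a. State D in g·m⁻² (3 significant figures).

zinc: T>10 °C ⇒ hinge -0.071·(21.1−10) = -0.7881
  sulphur-dioxide contribution → 1.675 μm/a
  chloride contribution → 6.637 μm/a
  ⇒ r_corr(zinc) = 8.313 μm/a
ISO 9224: D(t) = r_corr · t^b with b = 0.813 (zinc, B1)
  D(9) = 8.313 × 9^0.813 = 8.313 × 5.968 = 49.61 μm
  Mass loss = 49.61 μm × 7.14 g/cm³ = 354.2 g·m⁻²

D(9) = 354 g·m⁻²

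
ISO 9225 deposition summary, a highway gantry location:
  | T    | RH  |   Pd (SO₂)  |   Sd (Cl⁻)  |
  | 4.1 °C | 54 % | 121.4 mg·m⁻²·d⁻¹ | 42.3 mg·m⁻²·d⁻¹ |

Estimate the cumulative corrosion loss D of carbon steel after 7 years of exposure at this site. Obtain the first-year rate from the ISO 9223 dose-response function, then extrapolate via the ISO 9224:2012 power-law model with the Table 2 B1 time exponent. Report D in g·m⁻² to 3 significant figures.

carbon steel: temperature factor f = +0.150·(-5.9) = -0.8850
  Pd branch = 1.77·Pd^0.52·e^(0.02·RH+f) = 26.09 μm/a
  Sd branch = 0.102·Sd^0.62·e^(0.033·RH+0.04·T) = 7.279 μm/a
  r_corr = 26.09 + 7.279 = 33.37 μm/a
Power-law: D(7) = r_corr · 7^0.523
  D(7) = 33.37 × 7^0.523 = 33.37 × 2.767 = 92.32 μm
  Mass loss = 92.32 μm × 7.85 g/cm³ = 724.7 g·m⁻²

D(7) = 725 g·m⁻²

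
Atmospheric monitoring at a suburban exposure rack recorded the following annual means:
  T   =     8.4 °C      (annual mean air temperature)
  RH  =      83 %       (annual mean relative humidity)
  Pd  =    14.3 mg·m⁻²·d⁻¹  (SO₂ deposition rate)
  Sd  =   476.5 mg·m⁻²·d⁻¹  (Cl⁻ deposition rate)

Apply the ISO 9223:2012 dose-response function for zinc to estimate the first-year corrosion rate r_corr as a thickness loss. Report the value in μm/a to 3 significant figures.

zinc: f(T) = +0.038·(T−10) [T≤10 °C] = -0.0608
  sulphur-dioxide contribution → 1.781 μm/a
  chloride contribution → 2.333 μm/a
  ⇒ r_corr(zinc) = 4.114 μm/a

r_corr = 4.11 μm/a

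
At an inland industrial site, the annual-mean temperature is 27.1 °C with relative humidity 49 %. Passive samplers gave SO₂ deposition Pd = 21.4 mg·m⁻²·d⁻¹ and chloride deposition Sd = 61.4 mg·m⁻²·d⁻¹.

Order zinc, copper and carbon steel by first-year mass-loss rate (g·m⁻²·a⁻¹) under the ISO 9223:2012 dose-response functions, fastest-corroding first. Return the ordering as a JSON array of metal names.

zinc: f(T) = -0.071·(T−10) [T>10 °C] = -1.2141
  SO₂ term: 0.0129·21.4^0.44·exp(0.046·49-1.2141) = 0.1405
  Cl⁻ term: 0.0175·61.4^0.57·exp(0.008·49+0.085·27.1) = 2.71
  r_corr = 0.1405 + 2.71 = 2.85 μm/a
  mass loss = 2.85 μm/a × 7.14 g/cm³ = 20.35 g·m⁻²·a⁻¹
copper: T>10 °C ⇒ hinge -0.080·(27.1−10) = -1.3680
  SO₂ term: 0.0053·21.4^0.26·exp(0.059·49-1.3680) = 0.0539
  Cl⁻ term: 0.01025·61.4^0.27·exp(0.036·49+0.049·27.1) = 0.686
  sum: 0.0539 + 0.686 → r_corr = 0.7399 μm/a
  mass loss = 0.7399 μm/a × 8.96 g/cm³ = 6.63 g·m⁻²·a⁻¹
carbon steel: f(T) = -0.054·(T−10) [T>10 °C] = -0.9234
  Pd branch = 1.77·Pd^0.52·e^(0.02·RH+f) = 9.212 μm/a
  Cl⁻ term: 0.102·61.4^0.62·exp(0.033·49+0.04·27.1) = 19.51
  r_corr = 9.212 + 19.51 = 28.72 μm/a
  mass loss = 28.72 μm/a × 7.85 g/cm³ = 225.5 g·m⁻²·a⁻¹
Ordering by g·m⁻²·a⁻¹: carbon steel (225) > zinc (20.4) > copper (6.63)

["carbon steel", "zinc", "copper"]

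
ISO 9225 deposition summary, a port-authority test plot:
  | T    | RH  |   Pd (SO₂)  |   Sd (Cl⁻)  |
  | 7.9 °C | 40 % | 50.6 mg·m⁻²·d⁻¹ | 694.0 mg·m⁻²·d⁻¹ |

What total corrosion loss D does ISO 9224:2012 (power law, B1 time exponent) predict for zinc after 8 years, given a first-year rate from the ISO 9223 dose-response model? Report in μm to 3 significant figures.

D(8) = 12.9 μm

zinc: T≤10 °C ⇒ hinge +0.038·(7.9−10) = -0.0798
  sulphur-dioxide contribution → 0.4216 μm/a
  chloride contribution → 1.964 μm/a
  ⇒ r_corr(zinc) = 2.386 μm/a
Long-term exponent b (ISO 9224 Table 2, B1) = 0.813
  D(8) = 2.386 × 8^0.813 = 2.386 × 5.423 = 12.94 μm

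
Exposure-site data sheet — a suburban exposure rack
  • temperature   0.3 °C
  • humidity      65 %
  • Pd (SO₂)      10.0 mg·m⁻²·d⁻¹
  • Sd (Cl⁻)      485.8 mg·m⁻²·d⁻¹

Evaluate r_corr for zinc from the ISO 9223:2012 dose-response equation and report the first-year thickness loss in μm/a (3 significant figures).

zinc: f(T) = +0.038·(T−10) [T≤10 °C] = -0.3686
  Pd branch = 0.0129·Pd^0.44·e^(0.046·RH+f) = 0.4887 μm/a
  Sd branch = 0.0175·Sd^0.57·e^(0.008·RH+0.085·T) = 1.026 μm/a
  sum: 0.4887 + 1.026 → r_corr = 1.515 μm/a

r_corr = 1.51 μm/a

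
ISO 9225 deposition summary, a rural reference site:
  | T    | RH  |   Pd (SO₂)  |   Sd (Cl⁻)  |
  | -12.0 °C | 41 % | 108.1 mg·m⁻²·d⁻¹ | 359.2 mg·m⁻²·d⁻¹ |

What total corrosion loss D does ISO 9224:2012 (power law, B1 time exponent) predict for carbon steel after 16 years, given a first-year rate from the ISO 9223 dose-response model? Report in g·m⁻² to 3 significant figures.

D(16) = 370 g·m⁻²

carbon steel: temperature factor f = +0.150·(-22.0) = -3.3000
  Pd branch = 1.77·Pd^0.52·e^(0.02·RH+f) = 1.692 μm/a
  Cl⁻ term: 0.102·359.2^0.62·exp(0.033·41+0.04·-12.0) = 9.377
  sum: 1.692 + 9.377 → r_corr = 11.07 μm/a
Long-term exponent b (ISO 9224 Table 2, B1) = 0.523
  D(16) = 11.07 × 16^0.523 = 11.07 × 4.263 = 47.19 μm
  Mass loss = 47.19 μm × 7.85 g/cm³ = 370.5 g·m⁻²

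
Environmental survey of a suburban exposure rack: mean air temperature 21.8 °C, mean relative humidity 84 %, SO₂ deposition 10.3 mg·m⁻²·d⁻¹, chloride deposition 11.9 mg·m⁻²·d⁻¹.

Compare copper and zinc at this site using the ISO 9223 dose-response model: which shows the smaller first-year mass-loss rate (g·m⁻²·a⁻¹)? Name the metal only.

copper: T>10 °C ⇒ hinge -0.080·(21.8−10) = -0.9440
  SO₂ term: 0.0053·10.3^0.26·exp(0.059·84-0.9440) = 0.537
  Cl⁻ term: 0.01025·11.9^0.27·exp(0.036·84+0.049·21.8) = 1.198
  sum: 0.537 + 1.198 → r_corr = 1.735 μm/a
  mass loss = 1.735 μm/a × 8.96 g/cm³ = 15.54 g·m⁻²·a⁻¹
zinc: T>10 °C ⇒ hinge -0.071·(21.8−10) = -0.8378
  SO₂ term: 0.0129·10.3^0.44·exp(0.046·84-0.8378) = 0.7422
  Sd branch = 0.0175·Sd^0.57·e^(0.008·RH+0.085·T) = 0.8968 μm/a
  sum: 0.7422 + 0.8968 → r_corr = 1.639 μm/a
  mass loss = 1.639 μm/a × 7.14 g/cm³ = 11.7 g·m⁻²·a⁻¹
Ordering by g·m⁻²·a⁻¹: copper (15.5) > zinc (11.7)

zinc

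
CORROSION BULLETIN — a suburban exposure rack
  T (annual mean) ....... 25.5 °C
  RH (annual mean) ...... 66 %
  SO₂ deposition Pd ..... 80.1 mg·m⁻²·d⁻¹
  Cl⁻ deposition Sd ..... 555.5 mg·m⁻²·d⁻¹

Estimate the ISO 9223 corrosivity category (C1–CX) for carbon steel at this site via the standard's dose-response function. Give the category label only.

carbon steel: f(T) = -0.054·(T−10) [T>10 °C] = -0.8370
  SO₂ term: 1.77·80.1^0.52·exp(0.02·66-0.8370) = 28.03
  Sd branch = 0.102·Sd^0.62·e^(0.033·RH+0.04·T) = 125.7 μm/a
  sum: 28.03 + 125.7 → r_corr = 153.7 μm/a
ISO 9223 Table 2 (carbon steel): 80 < 154 ≤ 200 μm/a ⇒ C5

C5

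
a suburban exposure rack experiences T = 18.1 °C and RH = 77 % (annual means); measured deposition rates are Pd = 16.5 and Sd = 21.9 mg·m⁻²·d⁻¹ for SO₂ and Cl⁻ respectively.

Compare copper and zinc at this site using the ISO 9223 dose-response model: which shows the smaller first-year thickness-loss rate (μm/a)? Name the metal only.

copper: f(T) = -0.080·(T−10) [T>10 °C] = -0.6480
  Pd branch = 0.0053·Pd^0.26·e^(0.059·RH+f) = 0.54 μm/a
  Cl⁻ term: 0.01025·21.9^0.27·exp(0.036·77+0.049·18.1) = 0.9156
  r_corr = 0.54 + 0.9156 = 1.456 μm/a
zinc: temperature factor f = -0.071·(8.1) = -0.5751
  SO₂ term: 0.0129·16.5^0.44·exp(0.046·77-0.5751) = 0.8606
  Sd branch = 0.0175·Sd^0.57·e^(0.008·RH+0.085·T) = 0.8766 μm/a
  r_corr = 0.8606 + 0.8766 = 1.737 μm/a
Ordering by μm/a: zinc (1.74) > copper (1.46)

copper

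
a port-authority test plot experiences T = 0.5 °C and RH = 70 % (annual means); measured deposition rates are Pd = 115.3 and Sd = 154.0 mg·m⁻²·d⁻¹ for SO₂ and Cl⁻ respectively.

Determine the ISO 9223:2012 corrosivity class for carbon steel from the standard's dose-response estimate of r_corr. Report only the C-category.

carbon steel: T≤10 °C ⇒ hinge +0.150·(0.5−10) = -1.4250
  sulphur-dioxide contribution → 20.38 μm/a
  chloride contribution → 23.81 μm/a
  ⇒ r_corr(carbon steel) = 44.19 μm/a
ISO 9223 Table 2 (carbon steel): 25 < 44.2 ≤ 50 μm/a ⇒ C3

C3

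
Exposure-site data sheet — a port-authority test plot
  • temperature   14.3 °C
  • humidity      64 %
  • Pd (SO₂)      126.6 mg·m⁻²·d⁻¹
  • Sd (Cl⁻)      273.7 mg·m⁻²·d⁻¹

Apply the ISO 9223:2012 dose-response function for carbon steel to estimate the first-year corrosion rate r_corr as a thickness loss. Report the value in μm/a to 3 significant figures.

r_corr = 111 μm/a

carbon steel: f(T) = -0.054·(T−10) [T>10 °C] = -0.2322
  sulphur-dioxide contribution → 62.56 μm/a
  chloride contribution → 48.46 μm/a
  ⇒ r_corr(carbon steel) = 111 μm/a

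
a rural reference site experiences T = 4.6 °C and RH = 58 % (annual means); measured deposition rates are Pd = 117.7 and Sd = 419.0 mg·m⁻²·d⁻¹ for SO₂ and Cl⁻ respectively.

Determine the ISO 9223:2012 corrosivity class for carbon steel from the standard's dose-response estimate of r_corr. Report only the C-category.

carbon steel: f(T) = +0.150·(T−10) [T≤10 °C] = -0.8100
  SO₂ term: 1.77·117.7^0.52·exp(0.02·58-0.8100) = 29.98
  Sd branch = 0.102·Sd^0.62·e^(0.033·RH+0.04·T) = 35.12 μm/a
  r_corr = 29.98 + 35.12 = 65.09 μm/a
Category bounds: 50…80 μm/a bracket r_corr ⇒ C4

C4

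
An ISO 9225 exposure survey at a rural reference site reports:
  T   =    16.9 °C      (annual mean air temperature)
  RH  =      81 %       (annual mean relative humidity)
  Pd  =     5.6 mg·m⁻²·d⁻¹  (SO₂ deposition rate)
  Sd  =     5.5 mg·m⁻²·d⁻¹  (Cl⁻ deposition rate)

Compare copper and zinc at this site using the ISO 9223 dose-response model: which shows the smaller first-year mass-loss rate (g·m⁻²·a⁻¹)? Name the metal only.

zinc

copper: temperature factor f = -0.080·(6.9) = -0.5520
  sulphur-dioxide contribution → 0.5683 μm/a
  chloride contribution → 0.6865 μm/a
  total first-year rate 1.255 μm/a
  mass loss = 1.255 μm/a × 8.96 g/cm³ = 11.24 g·m⁻²·a⁻¹
zinc: temperature factor f = -0.071·(6.9) = -0.4899
  sulphur-dioxide contribution → 0.7002 μm/a
  chloride contribution → 0.3718 μm/a
  total first-year rate 1.072 μm/a
  mass loss = 1.072 μm/a × 7.14 g/cm³ = 7.654 g·m⁻²·a⁻¹
Ordering by g·m⁻²·a⁻¹: copper (11.2) > zinc (7.65)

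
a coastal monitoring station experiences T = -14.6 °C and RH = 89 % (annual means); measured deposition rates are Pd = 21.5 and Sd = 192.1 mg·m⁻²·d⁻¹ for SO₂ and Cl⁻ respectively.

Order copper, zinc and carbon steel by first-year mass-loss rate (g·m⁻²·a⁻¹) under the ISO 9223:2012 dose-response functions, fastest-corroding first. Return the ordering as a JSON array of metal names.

copper: T≤10 °C ⇒ hinge +0.126·(-14.6−10) = -3.0996
  sulphur-dioxide contribution → 0.1012 μm/a
  chloride contribution → 0.5106 μm/a
  ⇒ r_corr(copper) = 0.6117 μm/a
  mass loss = 0.6117 μm/a × 8.96 g/cm³ = 5.481 g·m⁻²·a⁻¹
zinc: T≤10 °C ⇒ hinge +0.038·(-14.6−10) = -0.9348
  sulphur-dioxide contribution → 1.172 μm/a
  chloride contribution → 0.2065 μm/a
  total first-year rate 1.378 μm/a
  mass loss = 1.378 μm/a × 7.14 g/cm³ = 9.842 g·m⁻²·a⁻¹
carbon steel: f(T) = +0.150·(T−10) [T≤10 °C] = -3.6900
  sulphur-dioxide contribution → 1.292 μm/a
  chloride contribution → 27.94 μm/a
  total first-year rate 29.24 μm/a
  mass loss = 29.24 μm/a × 7.85 g/cm³ = 229.5 g·m⁻²·a⁻¹
Ordering by g·m⁻²·a⁻¹: carbon steel (230) > zinc (9.84) > copper (5.48)

["carbon steel", "zinc", "copper"]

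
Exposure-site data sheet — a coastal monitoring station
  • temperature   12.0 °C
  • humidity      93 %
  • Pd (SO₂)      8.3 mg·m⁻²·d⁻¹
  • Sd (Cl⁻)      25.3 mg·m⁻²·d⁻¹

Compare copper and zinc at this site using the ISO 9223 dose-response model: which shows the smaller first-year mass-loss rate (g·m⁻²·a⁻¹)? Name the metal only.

zinc

copper: T>10 °C ⇒ hinge -0.080·(12.0−10) = -0.1600
  Pd branch = 0.0053·Pd^0.26·e^(0.059·RH+f) = 1.891 μm/a
  Sd branch = 0.01025·Sd^0.27·e^(0.036·RH+0.049·T) = 1.256 μm/a
  r_corr = 1.891 + 1.256 = 3.147 μm/a
  mass loss = 3.147 μm/a × 8.96 g/cm³ = 28.2 g·m⁻²·a⁻¹
zinc: temperature factor f = -0.071·(2.0) = -0.1420
  SO₂ term: 0.0129·8.3^0.44·exp(0.046·93-0.1420) = 2.048
  Cl⁻ term: 0.0175·25.3^0.57·exp(0.008·93+0.085·12.0) = 0.644
  sum: 2.048 + 0.644 → r_corr = 2.692 μm/a
  mass loss = 2.692 μm/a × 7.14 g/cm³ = 19.22 g·m⁻²·a⁻¹
Ordering by g·m⁻²·a⁻¹: copper (28.2) > zinc (19.2)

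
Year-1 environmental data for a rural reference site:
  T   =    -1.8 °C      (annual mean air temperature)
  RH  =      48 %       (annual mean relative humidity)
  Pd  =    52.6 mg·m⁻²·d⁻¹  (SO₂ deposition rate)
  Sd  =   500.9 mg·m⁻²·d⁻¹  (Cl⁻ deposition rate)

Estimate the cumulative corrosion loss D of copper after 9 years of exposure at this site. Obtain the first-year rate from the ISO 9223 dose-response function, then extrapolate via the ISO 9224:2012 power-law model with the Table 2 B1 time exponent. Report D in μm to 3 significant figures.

D(9) = 1.47 μm

copper: temperature factor f = +0.126·(-11.8) = -1.4868
  sulphur-dioxide contribution → 0.05701 μm/a
  chloride contribution → 0.283 μm/a
  total first-year rate 0.34 μm/a
Power-law: D(9) = r_corr · 9^0.667
  D(9) = 0.34 × 9^0.667 = 0.34 × 4.33 = 1.472 μm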